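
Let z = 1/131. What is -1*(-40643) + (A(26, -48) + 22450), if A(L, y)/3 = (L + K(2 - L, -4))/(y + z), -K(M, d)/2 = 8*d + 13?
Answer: 396640539/6287 ≈ 63089.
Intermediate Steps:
K(M, d) = -26 - 16*d (K(M, d) = -2*(8*d + 13) = -2*(13 + 8*d) = -26 - 16*d)
z = 1/131 ≈ 0.0076336
A(L, y) = 3*(38 + L)/(1/131 + y) (A(L, y) = 3*((L + (-26 - 16*(-4)))/(y + 1/131)) = 3*((L + (-26 + 64))/(1/131 + y)) = 3*((L + 38)/(1/131 + y)) = 3*((38 + L)/(1/131 + y)) = 3*(38 + L)/(1/131 + y))
-1*(-40643) + (A(26, -48) + 22450) = -1*(-40643) + (393*(38 + 26)/(1 + 131*(-48)) + 22450) = 40643 + (393*64/(1 - 6288) + 22450) = 40643 + (393*64/(-6287) + 22450) = 40643 + (393*(-1/6287)*64 + 22450) = 40643 + (-25152/6287 + 22450) = 40643 + 141117998/6287 = 396640539/6287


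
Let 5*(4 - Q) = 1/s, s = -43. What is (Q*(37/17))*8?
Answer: 254856/3655 ≈ 69.728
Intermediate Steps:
Q = 861/215 (Q = 4 - 1/5/(-43) = 4 - 1/5*(-1/43) = 4 + 1/215 = 861/215 ≈ 4.0047)
(Q*(37/17))*8 = (861*(37/17)/215)*8 = (861*(37*(1/17))/215)*8 = ((861/215)*(37/17))*8 = (31857/3655)*8 = 254856/3655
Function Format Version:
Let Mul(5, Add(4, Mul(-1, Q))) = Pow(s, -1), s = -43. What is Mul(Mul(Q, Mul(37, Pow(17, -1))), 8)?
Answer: Rational(254856, 3655) ≈ 69.728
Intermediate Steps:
Q = Rational(861, 215) (Q = Add(4, Mul(Rational(-1, 5), Pow(-43, -1))) = Add(4, Mul(Rational(-1, 5), Rational(-1, 43))) = Add(4, Rational(1, 215)) = Rational(861, 215) ≈ 4.0047)
Mul(Mul(Q, Mul(37, Pow(17, -1))), 8) = Mul(Mul(Rational(861, 215), Mul(37, Pow(17, -1))), 8) = Mul(Mul(Rational(861, 215), Mul(37, Rational(1, 17))), 8) = Mul(Mul(Rational(861, 215), Rational(37, 17)), 8) = Mul(Rational(31857, 3655), 8) = Rational(254856, 3655)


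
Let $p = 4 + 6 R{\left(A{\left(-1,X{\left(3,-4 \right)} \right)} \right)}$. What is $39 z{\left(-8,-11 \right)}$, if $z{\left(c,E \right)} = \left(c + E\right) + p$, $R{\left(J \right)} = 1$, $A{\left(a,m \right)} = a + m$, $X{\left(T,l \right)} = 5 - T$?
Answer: $-351$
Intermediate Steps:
$p = 10$ ($p = 4 + 6 \cdot 1 = 4 + 6 = 10$)
$z{\left(c,E \right)} = 10 + E + c$ ($z{\left(c,E \right)} = \left(c + E\right) + 10 = \left(E + c\right) + 10 = 10 + E + c$)
$39 z{\left(-8,-11 \right)} = 39 \left(10 - 11 - 8\right) = 39 \left(-9\right) = -351$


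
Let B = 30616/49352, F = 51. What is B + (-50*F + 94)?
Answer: -15147237/6169 ≈ -2455.4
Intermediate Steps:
B = 3827/6169 (B = 30616*(1/49352) = 3827/6169 ≈ 0.62036)
B + (-50*F + 94) = 3827/6169 + (-50*51 + 94) = 3827/6169 + (-2550 + 94) = 3827/6169 - 2456 = -15147237/6169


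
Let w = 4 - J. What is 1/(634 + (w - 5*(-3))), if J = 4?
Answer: 1/649 ≈ 0.0015408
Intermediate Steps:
w = 0 (w = 4 - 1*4 = 4 - 4 = 0)
1/(634 + (w - 5*(-3))) = 1/(634 + (0 - 5*(-3))) = 1/(634 + (0 + 15)) = 1/(634 + 15) = 1/649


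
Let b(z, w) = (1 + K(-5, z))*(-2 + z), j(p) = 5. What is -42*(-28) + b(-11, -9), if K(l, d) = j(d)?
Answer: 1098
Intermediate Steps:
K(l, d) = 5
b(z, w) = -12 + 6*z (b(z, w) = (1 + 5)*(-2 + z) = 6*(-2 + z) = -12 + 6*z)
-42*(-28) + b(-11, -9) = -42*(-28) + (-12 + 6*(-11)) = 1176 + (-12 - 66) = 1176 - 78 = 1098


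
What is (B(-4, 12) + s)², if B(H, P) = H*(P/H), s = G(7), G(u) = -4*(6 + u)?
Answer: 1600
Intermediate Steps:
G(u) = -24 - 4*u
s = -52 (s = -24 - 4*7 = -24 - 28 = -52)
B(H, P) = P
(B(-4, 12) + s)² = (12 - 52)² = (-40)² = 1600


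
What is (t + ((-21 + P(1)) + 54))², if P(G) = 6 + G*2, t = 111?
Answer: 23104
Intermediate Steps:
P(G) = 6 + 2*G
(t + ((-21 + P(1)) + 54))² = (111 + ((-21 + (6 + 2*1)) + 54))² = (111 + ((-21 + (6 + 2)) + 54))² = (111 + ((-21 + 8) + 54))² = (111 + (-13 + 54))² = (111 + 41)² = 152² = 23104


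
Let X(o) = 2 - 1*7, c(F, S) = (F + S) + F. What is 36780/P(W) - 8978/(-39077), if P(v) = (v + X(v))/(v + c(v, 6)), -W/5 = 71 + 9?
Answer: 38135168794/351693 ≈ 1.0843e+5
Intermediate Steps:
c(F, S) = S + 2*F
W = -400 (W = -5*(71 + 9) = -5*80 = -400)
X(o) = -5 (X(o) = 2 - 7 = -5)
P(v) = (-5 + v)/(6 + 3*v) (P(v) = (v - 5)/(v + (6 + 2*v)) = (-5 + v)/(6 + 3*v))
36780/P(W) - 8978/(-39077) = 36780/(((-5 - 400)/(3*(2 - 400)))) - 8978/(-39077) = 36780/(((1/3)*(-405)/(-398))) - 8978*(-1/39077) = 36780/(((1/3)*(-1/398)*(-405))) + 8978/39077 = 36780/(135/398) + 8978/39077 = 36780*(398/135) + 8978/39077 = 975896/9 + 8978/39077 = 38135168794/351693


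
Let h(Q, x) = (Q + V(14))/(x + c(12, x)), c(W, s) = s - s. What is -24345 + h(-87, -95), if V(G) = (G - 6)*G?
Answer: -462560/19 ≈ -24345.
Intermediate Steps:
c(W, s) = 0
V(G) = G*(-6 + G) (V(G) = (-6 + G)*G = G*(-6 + G))
h(Q, x) = (112 + Q)/x (h(Q, x) = (Q + 14*(-6 + 14))/(x + 0) = (Q + 14*8)/x = (Q + 112)/x = (112 + Q)/x)
-24345 + h(-87, -95) = -24345 + (112 - 87)/(-95) = -24345 - 1/95*25 = -24345 - 5/19 = -462560/19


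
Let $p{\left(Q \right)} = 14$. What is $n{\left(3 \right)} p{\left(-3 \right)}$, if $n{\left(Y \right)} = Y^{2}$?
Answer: $126$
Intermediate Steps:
$n{\left(3 \right)} p{\left(-3 \right)} = 3^{2} \cdot 14 = 9 \cdot 14 = 126$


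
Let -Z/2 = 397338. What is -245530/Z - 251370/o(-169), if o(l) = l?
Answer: 99899600345/67150122 ≈ 1487.7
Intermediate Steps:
Z = -794676 (Z = -2*397338 = -794676)
-245530/Z - 251370/o(-169) = -245530/(-794676) - 251370/(-169) = -245530*(-1/794676) - 251370*(-1/169) = 122765/397338 + 251370/169 = 99899600345/67150122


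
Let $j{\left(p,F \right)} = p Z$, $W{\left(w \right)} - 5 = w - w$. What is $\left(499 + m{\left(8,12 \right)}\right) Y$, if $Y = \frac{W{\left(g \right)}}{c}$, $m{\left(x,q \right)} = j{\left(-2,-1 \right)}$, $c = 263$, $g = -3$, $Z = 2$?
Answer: $\frac{2475}{263} \approx 9.4106$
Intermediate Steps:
$W{\left(w \right)} = 5$ ($W{\left(w \right)} = 5 + \left(w - w\right) = 5 + 0 = 5$)
$j{\left(p,F \right)} = 2 p$ ($j{\left(p,F \right)} = p 2 = 2 p$)
$m{\left(x,q \right)} = -4$ ($m{\left(x,q \right)} = 2 \left(-2\right) = -4$)
$Y = \frac{5}{263} \approx 0.019011$
$\left(499 + m{\left(8,12 \right)}\right) Y = \left(499 - 4\right) \frac{5}{263} = 495 \cdot \frac{5}{263} = \frac{2475}{263}$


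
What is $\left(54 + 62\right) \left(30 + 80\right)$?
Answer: $12760$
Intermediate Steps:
$\left(54 + 62\right) \left(30 + 80\right) = 116 \cdot 110 = 12760$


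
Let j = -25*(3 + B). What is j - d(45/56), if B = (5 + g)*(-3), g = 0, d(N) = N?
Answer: 16755/56 ≈ 299.20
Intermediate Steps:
B = -15 (B = (5 + 0)*(-3) = 5*(-3) = -15)
j = 300 (j = -25*(3 - 15) = -25*(-12) = 300)
j - d(45/56) = 300 - 45/56 = 16755/56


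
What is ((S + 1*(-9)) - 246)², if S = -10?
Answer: 70225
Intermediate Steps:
((S + 1*(-9)) - 246)² = ((-10 + 1*(-9)) - 246)² = ((-10 - 9) - 246)² = (-19 - 246)² = (-265)² = 70225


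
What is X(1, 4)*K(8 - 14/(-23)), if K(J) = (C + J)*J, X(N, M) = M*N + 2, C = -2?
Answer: 180576/529 ≈ 341.35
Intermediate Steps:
X(N, M) = 2 + M*N
K(J) = J*(-2 + J) (K(J) = (-2 + J)*J = J*(-2 + J))
X(1, 4)*K(8 - 14/(-23)) = (2 + 4*1)*((8 - 14/(-23))*(-2 + (8 - 14/(-23)))) = (2 + 4)*((8 - 14*(-1)/23)*(-2 + (8 - 14*(-1)/23))) = 6*((8 - 1*(-14/23))*(-2 + (8 - 1*(-14/23)))) = 6*((8 + 14/23)*(-2 + (8 + 14/23))) = 6*(198*(-2 + 198/23)/23) = 6*((198/23)*(152/23)) = 6*(30096/529) = 180576/529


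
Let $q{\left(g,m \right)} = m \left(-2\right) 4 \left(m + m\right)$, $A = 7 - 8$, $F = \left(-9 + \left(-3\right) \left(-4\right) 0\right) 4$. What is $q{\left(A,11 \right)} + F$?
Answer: $-1972$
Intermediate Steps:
$F = -36$ ($F = \left(-9 + 12 \cdot 0\right) 4 = \left(-9 + 0\right) 4 = \left(-9\right) 4 = -36$)
$A = -1$
$q{\left(g,m \right)} = - 16 m^{2}$ ($q{\left(g,m \right)} = - 2 m 4 \cdot 2 m = - 2 m 8 m = - 16 m^{2}$)
$q{\left(A,11 \right)} + F = - 16 \cdot 11^{2} - 36 = \left(-16\right) 121 - 36 = -1936 - 36 = -1972$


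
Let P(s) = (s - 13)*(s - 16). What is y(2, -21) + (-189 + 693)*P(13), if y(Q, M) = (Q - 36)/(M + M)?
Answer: 17/21 ≈ 0.80952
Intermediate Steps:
P(s) = (-16 + s)*(-13 + s) (P(s) = (-13 + s)*(-16 + s) = (-16 + s)*(-13 + s))
y(Q, M) = (-36 + Q)/(2*M) (y(Q, M) = (-36 + Q)/((2*M)) = (-36 + Q)*(1/(2*M)) = (-36 + Q)/(2*M))
y(2, -21) + (-189 + 693)*P(13) = (½)*(-36 + 2)/(-21) + (-189 + 693)*(208 + 13² - 29*13) = (½)*(-1/21)*(-34) + 504*(208 + 169 - 377) = 17/21 + 504*0 = 17/21 + 0 = 17/21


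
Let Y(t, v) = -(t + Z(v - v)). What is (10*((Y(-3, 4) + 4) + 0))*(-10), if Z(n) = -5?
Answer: -1200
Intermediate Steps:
Y(t, v) = 5 - t (Y(t, v) = -(t - 5) = -(-5 + t) = 5 - t)
(10*((Y(-3, 4) + 4) + 0))*(-10) = (10*(((5 - 1*(-3)) + 4) + 0))*(-10) = (10*(((5 + 3) + 4) + 0))*(-10) = (10*((8 + 4) + 0))*(-10) = (10*(12 + 0))*(-10) = (10*12)*(-10) = 120*(-10) = -1200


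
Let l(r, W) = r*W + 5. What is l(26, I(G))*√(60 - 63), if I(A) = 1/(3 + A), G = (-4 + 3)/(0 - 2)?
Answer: 87*I*√3/7 ≈ 21.527*I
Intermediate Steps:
G = ½ (G = -1/(-2) = -1*(-½) = ½ ≈ 0.50000)
l(r, W) = 5 + W*r (l(r, W) = W*r + 5 = 5 + W*r)
l(26, I(G))*√(60 - 63) = (5 + 26/(3 + ½))*√(60 - 63) = (5 + 26/(7/2))*√(-3) = (5 + (2/7)*26)*(I*√3) = (5 + 52/7)*(I*√3) = 87*(I*√3)/7 = 87*I*√3/7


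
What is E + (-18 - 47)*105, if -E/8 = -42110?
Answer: 330055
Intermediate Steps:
E = 336880 (E = -8*(-42110) = 336880)
E + (-18 - 47)*105 = 336880 + (-18 - 47)*105 = 336880 - 65*105 = 336880 - 6825 = 330055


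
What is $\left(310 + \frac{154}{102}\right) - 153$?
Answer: $\frac{8084}{51} \approx 158.51$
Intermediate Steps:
$\left(310 + \frac{154}{102}\right) - 153 = \left(310 + 154 \cdot \frac{1}{102}\right) - 153 = \left(310 + \frac{77}{51}\right) - 153 = \frac{15887}{51} - 153 = \frac{8084}{51}$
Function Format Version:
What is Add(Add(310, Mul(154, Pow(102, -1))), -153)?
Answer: Rational(8084, 51) ≈ 158.51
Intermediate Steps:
Add(Add(310, Mul(154, Pow(102, -1))), -153) = Add(Add(310, Mul(154, Rational(1, 102))), -153) = Add(Add(310, Rational(77, 51)), -153) = Add(Rational(15887, 51), -153) = Rational(8084, 51)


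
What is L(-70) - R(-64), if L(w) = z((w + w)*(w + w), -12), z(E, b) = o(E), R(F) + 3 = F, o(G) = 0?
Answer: 67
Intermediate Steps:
R(F) = -3 + F
z(E, b) = 0
L(w) = 0
L(-70) - R(-64) = 0 - (-3 - 64) = 0 - 1*(-67) = 0 + 67 = 67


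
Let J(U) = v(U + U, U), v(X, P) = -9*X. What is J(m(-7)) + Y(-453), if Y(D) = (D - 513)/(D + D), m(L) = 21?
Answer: -56917/151 ≈ -376.93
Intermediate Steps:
Y(D) = (-513 + D)/(2*D) (Y(D) = (-513 + D)/((2*D)) = (-513 + D)*(1/(2*D)) = (-513 + D)/(2*D))
J(U) = -18*U (J(U) = -9*(U + U) = -18*U)
J(m(-7)) + Y(-453) = -18*21 + (½)*(-513 - 453)/(-453) = -378 + (½)*(-1/453)*(-966) = -378 + 161/151 = -56917/151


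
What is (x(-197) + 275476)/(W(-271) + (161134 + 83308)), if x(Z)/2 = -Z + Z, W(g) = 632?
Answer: 137738/122537 ≈ 1.1241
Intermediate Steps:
x(Z) = 0 (x(Z) = 2*(-Z + Z) = 2*0 = 0)
(x(-197) + 275476)/(W(-271) + (161134 + 83308)) = (0 + 275476)/(632 + (161134 + 83308)) = 275476/(632 + 244442) = 275476/245074 = 275476*(1/245074) = 137738/122537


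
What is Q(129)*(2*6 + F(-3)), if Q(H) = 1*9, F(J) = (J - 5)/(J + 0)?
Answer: 132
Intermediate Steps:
F(J) = (-5 + J)/J
Q(H) = 9
Q(129)*(2*6 + F(-3)) = 9*(2*6 + (-5 - 3)/(-3)) = 9*(12 - 1/3*(-8)) = 9*(12 + 8/3) = 9*(44/3) = 132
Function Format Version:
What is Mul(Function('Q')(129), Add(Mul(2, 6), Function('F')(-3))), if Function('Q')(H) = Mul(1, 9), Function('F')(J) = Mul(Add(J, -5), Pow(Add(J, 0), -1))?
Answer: 132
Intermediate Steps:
Function('F')(J) = Mul(Pow(J, -1), Add(-5, J)) (Function('F')(J) = Mul(Add(-5, J), Pow(J, -1)) = Mul(Pow(J, -1), Add(-5, J)))
Function('Q')(H) = 9
Mul(Function('Q')(129), Add(Mul(2, 6), Function('F')(-3))) = Mul(9, Add(Mul(2, 6), Mul(Pow(-3, -1), Add(-5, -3)))) = Mul(9, Add(12, Mul(Rational(-1, 3), -8))) = Mul(9, Add(12, Rational(8, 3))) = Mul(9, Rational(44, 3)) = 132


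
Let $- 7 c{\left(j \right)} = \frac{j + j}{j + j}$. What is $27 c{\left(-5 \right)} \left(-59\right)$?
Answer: $\frac{1593}{7} \approx 227.57$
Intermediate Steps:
$c{\left(j \right)} = - \frac{1}{7}$ ($c{\left(j \right)} = - \frac{\left(j + j\right) \frac{1}{j + j}}{7} = - \frac{2 j \frac{1}{2 j}}{7} = \left(- \frac{1}{7}\right) 1 = - \frac{1}{7}$)
$27 c{\left(-5 \right)} \left(-59\right) = 27 \left(- \frac{1}{7}\right) \left(-59\right) = \left(- \frac{27}{7}\right) \left(-59\right) = \frac{1593}{7}$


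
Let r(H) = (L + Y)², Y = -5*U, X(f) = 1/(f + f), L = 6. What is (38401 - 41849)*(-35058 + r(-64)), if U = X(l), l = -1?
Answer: 120630866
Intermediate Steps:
X(f) = 1/(2*f)
U = -½ (U = (½)/(-1) = (½)*(-1) = -½ ≈ -0.50000)
Y = 5/2 (Y = -5*(-½) = 5/2 ≈ 2.5000)
r(H) = 289/4 (r(H) = (6 + 5/2)² = (17/2)² = 289/4)
(38401 - 41849)*(-35058 + r(-64)) = (38401 - 41849)*(-35058 + 289/4) = -3448*(-139943/4) = 120630866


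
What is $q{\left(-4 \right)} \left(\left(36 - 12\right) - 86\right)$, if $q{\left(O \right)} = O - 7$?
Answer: $682$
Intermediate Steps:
$q{\left(O \right)} = -7 + O$ ($q{\left(O \right)} = O - 7 = -7 + O$)
$q{\left(-4 \right)} \left(\left(36 - 12\right) - 86\right) = \left(-7 - 4\right) \left(\left(36 - 12\right) - 86\right) = - 11 \left(\left(36 - 12\right) - 86\right) = - 11 \left(24 - 86\right) = \left(-11\right) \left(-62\right) = 682$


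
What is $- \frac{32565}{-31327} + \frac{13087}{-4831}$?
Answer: $- \frac{252654934}{151340737} \approx -1.6694$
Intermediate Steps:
$- \frac{32565}{-31327} + \frac{13087}{-4831} = \left(-32565\right) \left(- \frac{1}{31327}\right) + 13087 \left(- \frac{1}{4831}\right) = \frac{32565}{31327} - \frac{13087}{4831} = - \frac{252654934}{151340737}$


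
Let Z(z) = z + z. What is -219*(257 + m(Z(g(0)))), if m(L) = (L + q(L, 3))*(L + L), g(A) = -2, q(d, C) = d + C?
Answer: -65043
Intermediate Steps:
q(d, C) = C + d
Z(z) = 2*z
m(L) = 2*L*(3 + 2*L) (m(L) = (L + (3 + L))*(L + L) = (3 + 2*L)*(2*L) = 2*L*(3 + 2*L))
-219*(257 + m(Z(g(0)))) = -219*(257 + 2*(2*(-2))*(3 + 2*(2*(-2)))) = -219*(257 + 2*(-4)*(3 + 2*(-4))) = -219*(257 + 2*(-4)*(3 - 8)) = -219*(257 + 2*(-4)*(-5)) = -219*(257 + 40) = -219*297 = -65043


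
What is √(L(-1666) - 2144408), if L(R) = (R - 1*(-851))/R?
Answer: 3*I*√13496424338/238 ≈ 1464.4*I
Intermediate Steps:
L(R) = (851 + R)/R (L(R) = (R + 851)/R = (851 + R)/R)
√(L(-1666) - 2144408) = √((851 - 1666)/(-1666) - 2144408) = √(-1/1666*(-815) - 2144408) = √(815/1666 - 2144408) = √(-3572582913/1666) = 3*I*√13496424338/238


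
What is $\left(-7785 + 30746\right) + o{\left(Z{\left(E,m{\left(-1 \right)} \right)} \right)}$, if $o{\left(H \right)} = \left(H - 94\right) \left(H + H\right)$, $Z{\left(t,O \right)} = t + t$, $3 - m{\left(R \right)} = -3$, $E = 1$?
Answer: $22593$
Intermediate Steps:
$m{\left(R \right)} = 6$ ($m{\left(R \right)} = 3 - -3 = 3 + 3 = 6$)
$Z{\left(t,O \right)} = 2 t$
$o{\left(H \right)} = 2 H \left(-94 + H\right)$ ($o{\left(H \right)} = \left(H - 94\right) 2 H = \left(-94 + H\right) 2 H = 2 H \left(-94 + H\right)$)
$\left(-7785 + 30746\right) + o{\left(Z{\left(E,m{\left(-1 \right)} \right)} \right)} = \left(-7785 + 30746\right) + 2 \cdot 2 \cdot 1 \left(-94 + 2 \cdot 1\right) = 22961 + 2 \cdot 2 \left(-94 + 2\right) = 22961 + 2 \cdot 2 \left(-92\right) = 22961 - 368 = 22593$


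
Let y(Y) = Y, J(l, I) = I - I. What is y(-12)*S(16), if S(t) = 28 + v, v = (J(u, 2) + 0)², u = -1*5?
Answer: -336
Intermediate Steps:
u = -5
J(l, I) = 0
v = 0 (v = (0 + 0)² = 0² = 0)
S(t) = 28 (S(t) = 28 + 0 = 28)
y(-12)*S(16) = -12*28 = -336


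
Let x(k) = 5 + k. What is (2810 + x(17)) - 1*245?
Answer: 2587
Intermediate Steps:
(2810 + x(17)) - 1*245 = (2810 + (5 + 17)) - 1*245 = (2810 + 22) - 245 = 2832 - 245 = 2587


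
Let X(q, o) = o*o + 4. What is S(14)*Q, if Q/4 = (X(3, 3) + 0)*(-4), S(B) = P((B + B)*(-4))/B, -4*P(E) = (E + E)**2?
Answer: 186368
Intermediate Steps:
P(E) = -E**2 (P(E) = -(E + E)**2/4 = -4*E**2/4 = -E**2)
X(q, o) = 4 + o**2 (X(q, o) = o**2 + 4 = 4 + o**2)
S(B) = -64*B (S(B) = (-((B + B)*(-4))**2)/B = (-((2*B)*(-4))**2)/B = (-(-8*B)**2)/B = (-64*B**2)/B = -64*B)
Q = -208 (Q = 4*(((4 + 3**2) + 0)*(-4)) = 4*(((4 + 9) + 0)*(-4)) = 4*((13 + 0)*(-4)) = 4*(13*(-4)) = 4*(-52) = -208)
S(14)*Q = -64*14*(-208) = -896*(-208) = 186368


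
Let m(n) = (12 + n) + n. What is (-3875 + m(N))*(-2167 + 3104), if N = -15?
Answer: -3647741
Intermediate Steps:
m(n) = 12 + 2*n
(-3875 + m(N))*(-2167 + 3104) = (-3875 + (12 + 2*(-15)))*(-2167 + 3104) = (-3875 + (12 - 30))*937 = (-3875 - 18)*937 = -3893*937 = -3647741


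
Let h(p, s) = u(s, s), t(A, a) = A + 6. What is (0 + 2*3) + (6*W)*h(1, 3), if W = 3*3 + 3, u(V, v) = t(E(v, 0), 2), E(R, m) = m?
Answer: 438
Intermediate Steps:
t(A, a) = 6 + A
u(V, v) = 6 (u(V, v) = 6 + 0 = 6)
h(p, s) = 6
W = 12 (W = 9 + 3 = 12)
(0 + 2*3) + (6*W)*h(1, 3) = (0 + 2*3) + (6*12)*6 = (0 + 6) + 72*6 = 6 + 432 = 438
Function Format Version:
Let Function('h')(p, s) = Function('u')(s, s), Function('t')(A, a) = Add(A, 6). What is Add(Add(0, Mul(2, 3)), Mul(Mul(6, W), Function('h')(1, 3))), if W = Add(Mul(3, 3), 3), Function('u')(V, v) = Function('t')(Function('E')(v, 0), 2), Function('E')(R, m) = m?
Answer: 438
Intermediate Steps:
Function('t')(A, a) = Add(6, A)
Function('u')(V, v) = 6 (Function('u')(V, v) = Add(6, 0) = 6)
Function('h')(p, s) = 6
W = 12 (W = Add(9, 3) = 12)
Add(Add(0, Mul(2, 3)), Mul(Mul(6, W), Function('h')(1, 3))) = Add(Add(0, Mul(2, 3)), Mul(Mul(6, 12), 6)) = Add(Add(0, 6), Mul(72, 6)) = Add(6, 432) = 438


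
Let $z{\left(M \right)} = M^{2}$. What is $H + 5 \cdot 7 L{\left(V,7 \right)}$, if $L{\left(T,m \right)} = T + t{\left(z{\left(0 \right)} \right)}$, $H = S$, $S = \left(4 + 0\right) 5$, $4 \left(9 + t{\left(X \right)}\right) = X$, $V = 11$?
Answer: $90$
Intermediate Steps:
$t{\left(X \right)} = -9 + \frac{X}{4}$
$S = 20$ ($S = 4 \cdot 5 = 20$)
$H = 20$
$L{\left(T,m \right)} = -9 + T$ ($L{\left(T,m \right)} = T - \left(9 - \frac{0^{2}}{4}\right) = T + \left(-9 + \frac{1}{4} \cdot 0\right) = T + \left(-9 + 0\right) = T - 9 = -9 + T$)
$H + 5 \cdot 7 L{\left(V,7 \right)} = 20 + 5 \cdot 7 \left(-9 + 11\right) = 20 + 35 \cdot 2 = 20 + 70 = 90$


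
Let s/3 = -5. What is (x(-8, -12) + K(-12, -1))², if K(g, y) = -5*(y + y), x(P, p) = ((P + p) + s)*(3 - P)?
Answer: 140625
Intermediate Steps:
s = -15 (s = 3*(-5) = -15)
x(P, p) = (3 - P)*(-15 + P + p) (x(P, p) = ((P + p) - 15)*(3 - P) = (-15 + P + p)*(3 - P) = (3 - P)*(-15 + P + p))
K(g, y) = -10*y
(x(-8, -12) + K(-12, -1))² = ((-45 - 1*(-8)² + 3*(-12) + 18*(-8) - 1*(-8)*(-12)) - 10*(-1))² = ((-45 - 1*64 - 36 - 144 - 96) + 10)² = ((-45 - 64 - 36 - 144 - 96) + 10)² = (-385 + 10)² = (-375)² = 140625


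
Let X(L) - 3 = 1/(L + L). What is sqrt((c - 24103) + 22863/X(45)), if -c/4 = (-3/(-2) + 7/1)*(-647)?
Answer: sqrt(403035265)/271 ≈ 74.080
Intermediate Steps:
X(L) = 3 + 1/(2*L) (X(L) = 3 + 1/(L + L) = 3 + 1/(2*L))
c = 21998 (c = -4*(-3/(-2) + 7/1)*(-647) = -4*(-3*(-1/2) + 7*1)*(-647) = -4*(3/2 + 7)*(-647) = -34*(-647) = -4*(-10999/2) = 21998)
sqrt((c - 24103) + 22863/X(45)) = sqrt((21998 - 24103) + 22863/(3 + (1/2)/45)) = sqrt(-2105 + 22863/(3 + (1/2)*(1/45))) = sqrt(-2105 + 22863/(3 + 1/90)) = sqrt(-2105 + 22863/(271/90)) = sqrt(-2105 + 22863*(90/271)) = sqrt(-2105 + 2057670/271) = sqrt(1487215/271) = sqrt(403035265)/271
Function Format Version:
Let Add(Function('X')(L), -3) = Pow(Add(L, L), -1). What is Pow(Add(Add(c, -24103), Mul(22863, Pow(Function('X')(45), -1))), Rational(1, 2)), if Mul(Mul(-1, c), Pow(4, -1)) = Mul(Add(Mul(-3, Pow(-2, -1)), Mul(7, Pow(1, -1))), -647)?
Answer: Mul(Rational(1, 271), Pow(403035265, Rational(1, 2))) ≈ 74.080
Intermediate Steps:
Function('X')(L) = Add(3, Mul(Rational(1, 2), Pow(L, -1))) (Function('X')(L) = Add(3, Pow(Add(L, L), -1)) = Add(3, Pow(Mul(2, L), -1)) = Add(3, Mul(Rational(1, 2), Pow(L, -1))))
c = 21998 (c = Mul(-4, Mul(Add(Mul(-3, Pow(-2, -1)), Mul(7, Pow(1, -1))), -647)) = Mul(-4, Mul(Add(Mul(-3, Rational(-1, 2)), Mul(7, 1)), -647)) = Mul(-4, Mul(Add(Rational(3, 2), 7), -647)) = Mul(-4, Mul(Rational(17, 2), -647)) = Mul(-4, Rational(-10999, 2)) = 21998)
Pow(Add(Add(c, -24103), Mul(22863, Pow(Function('X')(45), -1))), Rational(1, 2)) = Pow(Add(Add(21998, -24103), Mul(22863, Pow(Add(3, Mul(Rational(1, 2), Pow(45, -1))), -1))), Rational(1, 2)) = Pow(Add(-2105, Mul(22863, Pow(Add(3, Mul(Rational(1, 2), Rational(1, 45))), -1))), Rational(1, 2)) = Pow(Add(-2105, Mul(22863, Pow(Add(3, Rational(1, 90)), -1))), Rational(1, 2)) = Pow(Add(-2105, Mul(22863, Pow(Rational(271, 90), -1))), Rational(1, 2)) = Pow(Add(-2105, Mul(22863, Rational(90, 271))), Rational(1, 2)) = Pow(Add(-2105, Rational(2057670, 271)), Rational(1, 2)) = Pow(Rational(1487215, 271), Rational(1, 2)) = Mul(Rational(1, 271), Pow(403035265, Rational(1, 2)))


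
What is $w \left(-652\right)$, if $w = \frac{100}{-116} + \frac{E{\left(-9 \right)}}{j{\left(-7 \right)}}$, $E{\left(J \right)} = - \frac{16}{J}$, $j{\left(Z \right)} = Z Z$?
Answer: $\frac{6885772}{12789} \approx 538.41$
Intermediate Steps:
$j{\left(Z \right)} = Z^{2}$
$w = - \frac{10561}{12789}$ ($w = \frac{100}{-116} + \frac{\left(-16\right) \frac{1}{-9}}{\left(-7\right)^{2}} = 100 \left(- \frac{1}{116}\right) + \frac{\left(-16\right) \left(- \frac{1}{9}\right)}{49} = - \frac{25}{29} + \frac{16}{9} \cdot \frac{1}{49} = - \frac{25}{29} + \frac{16}{441} = - \frac{10561}{12789} \approx -0.82579$)
$w \left(-652\right) = \left(- \frac{10561}{12789}\right) \left(-652\right) = \frac{6885772}{12789}$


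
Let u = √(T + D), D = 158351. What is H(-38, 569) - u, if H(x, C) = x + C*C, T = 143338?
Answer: 323723 - 3*√33521 ≈ 3.2317e+5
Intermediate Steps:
H(x, C) = x + C²
u = 3*√33521 (u = √(143338 + 158351) = √301689 = 3*√33521 ≈ 549.26)
H(-38, 569) - u = (-38 + 569²) - 3*√33521 = (-38 + 323761) - 3*√33521 = 323723 - 3*√33521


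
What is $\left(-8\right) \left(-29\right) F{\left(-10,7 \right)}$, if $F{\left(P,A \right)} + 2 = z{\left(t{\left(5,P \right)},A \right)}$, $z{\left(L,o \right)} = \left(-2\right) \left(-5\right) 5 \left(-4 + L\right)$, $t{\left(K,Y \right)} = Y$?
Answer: $-162864$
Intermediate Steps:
$z{\left(L,o \right)} = -200 + 50 L$ ($z{\left(L,o \right)} = 10 \left(-20 + 5 L\right) = -200 + 50 L$)
$F{\left(P,A \right)} = -202 + 50 P$ ($F{\left(P,A \right)} = -2 + \left(-200 + 50 P\right) = -202 + 50 P$)
$\left(-8\right) \left(-29\right) F{\left(-10,7 \right)} = \left(-8\right) \left(-29\right) \left(-202 + 50 \left(-10\right)\right) = 232 \left(-202 - 500\right) = 232 \left(-702\right) = -162864$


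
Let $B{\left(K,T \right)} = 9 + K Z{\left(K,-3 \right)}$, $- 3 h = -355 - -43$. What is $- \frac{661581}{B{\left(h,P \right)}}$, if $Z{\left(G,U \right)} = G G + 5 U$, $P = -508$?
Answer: $- \frac{661581}{1123313} \approx -0.58895$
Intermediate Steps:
$Z{\left(G,U \right)} = G^{2} + 5 U$
$h = 104$ ($h = - \frac{-355 - -43}{3} = - \frac{-355 + 43}{3} = \left(- \frac{1}{3}\right) \left(-312\right) = 104$)
$B{\left(K,T \right)} = 9 + K \left(-15 + K^{2}\right)$ ($B{\left(K,T \right)} = 9 + K \left(K^{2} + 5 \left(-3\right)\right) = 9 + K \left(K^{2} - 15\right) = 9 + K \left(-15 + K^{2}\right)$)
$- \frac{661581}{B{\left(h,P \right)}} = - \frac{661581}{9 + 104 \left(-15 + 104^{2}\right)} = - \frac{661581}{9 + 104 \left(-15 + 10816\right)} = - \frac{661581}{9 + 104 \cdot 10801} = - \frac{661581}{9 + 1123304} = - \frac{661581}{1123313}$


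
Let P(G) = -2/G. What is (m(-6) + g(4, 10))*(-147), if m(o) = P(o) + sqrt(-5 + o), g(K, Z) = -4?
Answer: 539 - 147*I*sqrt(11) ≈ 539.0 - 487.54*I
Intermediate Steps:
m(o) = sqrt(-5 + o) - 2/o (m(o) = -2/o + sqrt(-5 + o) = sqrt(-5 + o) - 2/o)
(m(-6) + g(4, 10))*(-147) = ((sqrt(-5 - 6) - 2/(-6)) - 4)*(-147) = ((sqrt(-11) - 2*(-1/6)) - 4)*(-147) = ((I*sqrt(11) + 1/3) - 4)*(-147) = ((1/3 + I*sqrt(11)) - 4)*(-147) = (-11/3 + I*sqrt(11))*(-147) = 539 - 147*I*sqrt(11)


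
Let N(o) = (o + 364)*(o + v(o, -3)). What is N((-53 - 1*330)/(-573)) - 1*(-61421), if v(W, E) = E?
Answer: 19887131629/328329 ≈ 60571.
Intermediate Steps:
N(o) = (-3 + o)*(364 + o) (N(o) = (o + 364)*(o - 3) = (364 + o)*(-3 + o) = (-3 + o)*(364 + o))
N((-53 - 1*330)/(-573)) - 1*(-61421) = (-1092 + ((-53 - 1*330)/(-573))**2 + 361*((-53 - 1*330)/(-573))) - 1*(-61421) = (-1092 + ((-53 - 330)*(-1/573))**2 + 361*((-53 - 330)*(-1/573))) + 61421 = (-1092 + (-383*(-1/573))**2 + 361*(-383*(-1/573))) + 61421 = (-1092 + (383/573)**2 + 361*(383/573)) + 61421 = (-1092 + 146689/328329 + 138263/573) + 61421 = -279163880/328329 + 61421 = 19887131629/328329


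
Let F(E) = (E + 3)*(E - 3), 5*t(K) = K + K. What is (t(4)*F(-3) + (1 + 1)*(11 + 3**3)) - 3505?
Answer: -3429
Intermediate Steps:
t(K) = 2*K/5 (t(K) = (K + K)/5 = (2*K)/5 = 2*K/5)
F(E) = (-3 + E)*(3 + E) (F(E) = (3 + E)*(-3 + E) = (-3 + E)*(3 + E))
(t(4)*F(-3) + (1 + 1)*(11 + 3**3)) - 3505 = (((2/5)*4)*(-9 + (-3)**2) + (1 + 1)*(11 + 3**3)) - 3505 = (8*(-9 + 9)/5 + 2*(11 + 27)) - 3505 = ((8/5)*0 + 2*38) - 3505 = (0 + 76) - 3505 = 76 - 3505 = -3429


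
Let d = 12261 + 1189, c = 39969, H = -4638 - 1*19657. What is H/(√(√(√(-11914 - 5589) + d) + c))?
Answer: -24295/√(39969 + √(13450 + I*√17503)) ≈ -121.35 + 0.00086332*I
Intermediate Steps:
H = -24295 (H = -4638 - 19657 = -24295)
d = 13450
H/(√(√(√(-11914 - 5589) + d) + c)) = -24295/√(√(√(-11914 - 5589) + 13450) + 39969) = -24295/√(√(√(-17503) + 13450) + 39969) = -24295/√(√(I*√17503 + 13450) + 39969) = -24295/√(√(13450 + I*√17503) + 39969) = -24295/√(39969 + √(13450 + I*√17503))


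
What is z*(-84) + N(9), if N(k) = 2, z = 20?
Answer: -1678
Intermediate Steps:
z*(-84) + N(9) = 20*(-84) + 2 = -1680 + 2 = -1678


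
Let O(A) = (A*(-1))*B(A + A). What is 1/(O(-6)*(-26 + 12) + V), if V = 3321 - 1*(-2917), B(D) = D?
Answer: 1/7246 ≈ 0.00013801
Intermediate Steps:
O(A) = -2*A² (O(A) = (A*(-1))*(A + A) = (-A)*(2*A) = -2*A²)
V = 6238 (V = 3321 + 2917 = 6238)
1/(O(-6)*(-26 + 12) + V) = 1/((-2*(-6)²)*(-26 + 12) + 6238) = 1/(-2*36*(-14) + 6238) = 1/(-72*(-14) + 6238) = 1/(1008 + 6238) = 1/7246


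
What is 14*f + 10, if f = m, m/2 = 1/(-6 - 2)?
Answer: 13/2 ≈ 6.5000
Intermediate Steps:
m = -1/4 (m = 2/(-6 - 2) = 2/(-8) = 2*(-1/8) = -1/4 ≈ -0.25000)
f = -1/4 ≈ -0.25000
14*f + 10 = 14*(-1/4) + 10 = -7/2 + 10 = 13/2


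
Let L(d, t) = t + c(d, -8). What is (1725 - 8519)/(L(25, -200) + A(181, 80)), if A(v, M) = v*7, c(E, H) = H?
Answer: -6794/1059 ≈ -6.4155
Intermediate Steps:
A(v, M) = 7*v
L(d, t) = -8 + t (L(d, t) = t - 8 = -8 + t)
(1725 - 8519)/(L(25, -200) + A(181, 80)) = (1725 - 8519)/((-8 - 200) + 7*181) = -6794/(-208 + 1267) = -6794/1059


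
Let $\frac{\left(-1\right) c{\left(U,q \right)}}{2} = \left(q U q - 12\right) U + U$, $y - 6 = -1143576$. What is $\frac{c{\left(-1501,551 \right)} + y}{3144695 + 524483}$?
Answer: $- \frac{684013944897}{1834589} \approx -3.7284 \cdot 10^{5}$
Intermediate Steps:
$y = -1143570$ ($y = 6 - 1143576 = -1143570$)
$c{\left(U,q \right)} = - 2 U - 2 U \left(-12 + U q^{2}\right)$ ($c{\left(U,q \right)} = - 2 \left(\left(q U q - 12\right) U + U\right) = - 2 \left(\left(U q q - 12\right) U + U\right) = - 2 \left(\left(U q^{2} - 12\right) U + U\right) = - 2 \left(\left(-12 + U q^{2}\right) U + U\right) = - 2 \left(U \left(-12 + U q^{2}\right) + U\right) = - 2 \left(U + U \left(-12 + U q^{2}\right)\right) = - 2 U - 2 U \left(-12 + U q^{2}\right)$)
$\frac{c{\left(-1501,551 \right)} + y}{3144695 + 524483} = \frac{2 \left(-1501\right) \left(11 - - 1501 \cdot 551^{2}\right) - 1143570}{3144695 + 524483} = \frac{2 \left(-1501\right) \left(11 - \left(-1501\right) 303601\right) - 1143570}{3669178} = \left(2 \left(-1501\right) \left(11 + 455705101\right) - 1143570\right) \frac{1}{3669178} = \left(2 \left(-1501\right) 455705112 - 1143570\right) \frac{1}{3669178} = \left(-1368026746224 - 1143570\right) \frac{1}{3669178} = \left(-1368027889794\right) \frac{1}{3669178} = - \frac{684013944897}{1834589}$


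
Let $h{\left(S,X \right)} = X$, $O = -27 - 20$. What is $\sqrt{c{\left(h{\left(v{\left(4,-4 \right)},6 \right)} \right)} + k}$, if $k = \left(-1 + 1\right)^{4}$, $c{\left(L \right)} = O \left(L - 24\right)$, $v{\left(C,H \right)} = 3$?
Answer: $3 \sqrt{94} \approx 29.086$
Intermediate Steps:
$O = -47$
$c{\left(L \right)} = 1128 - 47 L$ ($c{\left(L \right)} = - 47 \left(L - 24\right) = - 47 \left(-24 + L\right) = 1128 - 47 L$)
$k = 0$ ($k = 0^{4} = 0$)
$\sqrt{c{\left(h{\left(v{\left(4,-4 \right)},6 \right)} \right)} + k} = \sqrt{\left(1128 - 282\right) + 0} = \sqrt{846 + 0} = \sqrt{846} = 3 \sqrt{94}$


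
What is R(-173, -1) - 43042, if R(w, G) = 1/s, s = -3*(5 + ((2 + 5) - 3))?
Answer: -1162135/27 ≈ -43042.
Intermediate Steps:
s = -27 (s = -3*(5 + (7 - 3)) = -3*(5 + 4) = -3*9 = -27)
R(w, G) = -1/27 (R(w, G) = 1/(-27) = -1/27)
R(-173, -1) - 43042 = -1/27 - 43042 = -1162135/27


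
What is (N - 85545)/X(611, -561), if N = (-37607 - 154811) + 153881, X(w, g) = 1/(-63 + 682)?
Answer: -76806758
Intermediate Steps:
X(w, g) = 1/619
N = -38537 (N = -192418 + 153881 = -38537)
(N - 85545)/X(611, -561) = (-38537 - 85545)/(1/619) = -124082*619 = -76806758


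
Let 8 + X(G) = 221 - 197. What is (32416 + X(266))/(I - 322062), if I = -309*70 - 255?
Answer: -32432/343947 ≈ -0.094294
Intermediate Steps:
X(G) = 16 (X(G) = -8 + (221 - 197) = -8 + 24 = 16)
I = -21885 (I = -21630 - 255 = -21885)
(32416 + X(266))/(I - 322062) = (32416 + 16)/(-21885 - 322062) = 32432/(-343947) = 32432*(-1/343947) = -32432/343947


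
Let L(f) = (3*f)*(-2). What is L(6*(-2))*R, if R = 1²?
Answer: 72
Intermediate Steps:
L(f) = -6*f
R = 1
L(6*(-2))*R = -36*(-2)*1 = -6*(-12)*1 = 72*1 = 72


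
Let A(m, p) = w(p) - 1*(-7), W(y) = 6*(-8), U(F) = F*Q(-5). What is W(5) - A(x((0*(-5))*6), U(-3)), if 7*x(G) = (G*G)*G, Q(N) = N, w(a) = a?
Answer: -70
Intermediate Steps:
U(F) = -5*F (U(F) = F*(-5) = -5*F)
W(y) = -48
x(G) = G³/7 (x(G) = ((G*G)*G)/7 = (G²*G)/7 = G³/7)
A(m, p) = 7 + p (A(m, p) = p - 1*(-7) = p + 7 = 7 + p)
W(5) - A(x((0*(-5))*6), U(-3)) = -48 - (7 - 5*(-3)) = -48 - (7 + 15) = -48 - 1*22 = -48 - 22 = -70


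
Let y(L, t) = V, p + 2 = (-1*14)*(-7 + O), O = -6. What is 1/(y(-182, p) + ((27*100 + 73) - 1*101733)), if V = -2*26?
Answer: -1/99012 ≈ -1.0100e-5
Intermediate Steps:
p = 180 (p = -2 + (-1*14)*(-7 - 6) = -2 - 14*(-13) = -2 + 182 = 180)
V = -52
y(L, t) = -52
1/(y(-182, p) + ((27*100 + 73) - 1*101733)) = 1/(-52 + ((27*100 + 73) - 1*101733)) = 1/(-52 + ((2700 + 73) - 101733)) = 1/(-52 + (2773 - 101733)) = 1/(-52 - 98960) = 1/(-99012) = -1/99012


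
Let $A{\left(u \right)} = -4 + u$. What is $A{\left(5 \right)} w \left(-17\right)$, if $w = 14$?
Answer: $-238$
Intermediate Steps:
$A{\left(5 \right)} w \left(-17\right) = \left(-4 + 5\right) 14 \left(-17\right) = 1 \cdot 14 \left(-17\right) = 14 \left(-17\right) = -238$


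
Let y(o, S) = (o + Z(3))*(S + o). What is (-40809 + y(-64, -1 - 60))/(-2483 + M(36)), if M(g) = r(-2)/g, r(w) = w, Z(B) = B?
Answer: 597312/44695 ≈ 13.364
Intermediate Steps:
M(g) = -2/g
y(o, S) = (3 + o)*(S + o) (y(o, S) = (o + 3)*(S + o) = (3 + o)*(S + o))
(-40809 + y(-64, -1 - 60))/(-2483 + M(36)) = (-40809 + ((-64)² + 3*(-1 - 60) + 3*(-64) + (-1 - 60)*(-64)))/(-2483 - 2/36) = (-40809 + (4096 + 3*(-61) - 192 - 61*(-64)))/(-2483 - 2*1/36) = (-40809 + (4096 - 183 - 192 + 3904))/(-2483 - 1/18) = (-40809 + 7625)/(-44695/18) = -33184*(-18/44695) = 597312/44695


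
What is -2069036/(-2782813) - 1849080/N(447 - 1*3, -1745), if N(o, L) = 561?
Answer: -155893428268/47307821 ≈ -3295.3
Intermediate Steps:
-2069036/(-2782813) - 1849080/N(447 - 1*3, -1745) = -2069036/(-2782813) - 1849080/561 = -2069036*(-1/2782813) - 1849080*1/561 = 2069036/2782813 - 616360/187 = -155893428268/47307821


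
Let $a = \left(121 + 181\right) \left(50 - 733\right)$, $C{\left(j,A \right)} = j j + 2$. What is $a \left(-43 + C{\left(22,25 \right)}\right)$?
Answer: $-91375838$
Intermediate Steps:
$C{\left(j,A \right)} = 2 + j^{2}$ ($C{\left(j,A \right)} = j^{2} + 2 = 2 + j^{2}$)
$a = -206266$ ($a = 302 \left(-683\right) = -206266$)
$a \left(-43 + C{\left(22,25 \right)}\right) = - 206266 \left(-43 + \left(2 + 22^{2}\right)\right) = - 206266 \left(-43 + \left(2 + 484\right)\right) = - 206266 \left(-43 + 486\right) = \left(-206266\right) 443 = -91375838$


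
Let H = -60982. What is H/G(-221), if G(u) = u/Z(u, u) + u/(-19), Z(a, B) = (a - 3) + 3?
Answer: -579329/120 ≈ -4827.7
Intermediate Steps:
Z(a, B) = a (Z(a, B) = (-3 + a) + 3 = a)
G(u) = 1 - u/19 (G(u) = u/u + u/(-19) = 1 + u*(-1/19) = 1 - u/19)
H/G(-221) = -60982/(1 - 1/19*(-221)) = -60982/(1 + 221/19) = -60982/240/19 = -60982*19/240 = -579329/120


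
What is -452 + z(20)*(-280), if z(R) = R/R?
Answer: -732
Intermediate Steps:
z(R) = 1
-452 + z(20)*(-280) = -452 + 1*(-280) = -452 - 280 = -732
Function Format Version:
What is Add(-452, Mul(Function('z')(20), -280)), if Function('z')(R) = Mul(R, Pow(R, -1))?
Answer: -732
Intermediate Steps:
Function('z')(R) = 1
Add(-452, Mul(Function('z')(20), -280)) = Add(-452, Mul(1, -280)) = Add(-452, -280) = -732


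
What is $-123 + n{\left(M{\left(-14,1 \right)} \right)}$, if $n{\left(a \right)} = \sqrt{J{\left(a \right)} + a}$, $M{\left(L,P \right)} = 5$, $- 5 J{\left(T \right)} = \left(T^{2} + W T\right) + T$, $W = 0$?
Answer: $-123 + i \approx -123.0 + 1.0 i$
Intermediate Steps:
$J{\left(T \right)} = - \frac{T}{5} - \frac{T^{2}}{5}$ ($J{\left(T \right)} = - \frac{\left(T^{2} + 0 T\right) + T}{5} = - \frac{\left(T^{2} + 0\right) + T}{5} = - \frac{T^{2} + T}{5} = - \frac{T + T^{2}}{5} = - \frac{T}{5} - \frac{T^{2}}{5}$)
$n{\left(a \right)} = \sqrt{a - \frac{a \left(1 + a\right)}{5}}$ ($n{\left(a \right)} = \sqrt{- \frac{a \left(1 + a\right)}{5} + a} = \sqrt{a - \frac{a \left(1 + a\right)}{5}}$)
$-123 + n{\left(M{\left(-14,1 \right)} \right)} = -123 + \frac{\sqrt{5} \sqrt{5 \left(4 - 5\right)}}{5} = -123 + \frac{\sqrt{5} \sqrt{5 \left(-1\right)}}{5} = -123 + \frac{\sqrt{5} \sqrt{-5}}{5} = -123 + \frac{\sqrt{5} i \sqrt{5}}{5} = -123 + i$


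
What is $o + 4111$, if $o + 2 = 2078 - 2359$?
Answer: $3828$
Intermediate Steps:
$o = -283$ ($o = -2 + \left(2078 - 2359\right) = -2 - 281 = -283$)
$o + 4111 = -283 + 4111 = 3828$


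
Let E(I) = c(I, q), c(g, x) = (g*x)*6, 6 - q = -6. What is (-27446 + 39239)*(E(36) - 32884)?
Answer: -357233556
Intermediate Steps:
q = 12 (q = 6 - 1*(-6) = 6 + 6 = 12)
c(g, x) = 6*g*x
E(I) = 72*I (E(I) = 6*I*12 = 72*I)
(-27446 + 39239)*(E(36) - 32884) = (-27446 + 39239)*(72*36 - 32884) = 11793*(2592 - 32884) = 11793*(-30292) = -357233556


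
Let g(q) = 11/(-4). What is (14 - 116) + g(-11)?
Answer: -419/4 ≈ -104.75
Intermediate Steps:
g(q) = -11/4 (g(q) = 11*(-¼) = -11/4)
(14 - 116) + g(-11) = (14 - 116) - 11/4 = -102 - 11/4 = -419/4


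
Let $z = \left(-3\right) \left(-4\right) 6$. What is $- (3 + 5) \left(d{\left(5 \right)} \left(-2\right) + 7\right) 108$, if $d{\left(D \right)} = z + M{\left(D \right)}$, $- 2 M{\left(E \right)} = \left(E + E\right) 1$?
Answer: $109728$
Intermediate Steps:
$M{\left(E \right)} = - E$ ($M{\left(E \right)} = - \frac{\left(E + E\right) 1}{2} = - \frac{2 E 1}{2} = - \frac{2 E}{2} = - E$)
$z = 72$ ($z = 12 \cdot 6 = 72$)
$d{\left(D \right)} = 72 - D$
$- (3 + 5) \left(d{\left(5 \right)} \left(-2\right) + 7\right) 108 = - (3 + 5) \left(\left(72 - 5\right) \left(-2\right) + 7\right) 108 = \left(-1\right) 8 \left(\left(72 - 5\right) \left(-2\right) + 7\right) 108 = - 8 \left(67 \left(-2\right) + 7\right) 108 = - 8 \left(-134 + 7\right) 108 = \left(-8\right) \left(-127\right) 108 = 1016 \cdot 108 = 109728$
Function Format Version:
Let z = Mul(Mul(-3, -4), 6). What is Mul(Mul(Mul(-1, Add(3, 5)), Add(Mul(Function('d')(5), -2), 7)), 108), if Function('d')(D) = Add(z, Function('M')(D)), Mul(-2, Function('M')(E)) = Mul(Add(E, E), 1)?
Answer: 109728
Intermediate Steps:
Function('M')(E) = Mul(-1, E) (Function('M')(E) = Mul(Rational(-1, 2), Mul(Add(E, E), 1)) = Mul(Rational(-1, 2), Mul(Mul(2, E), 1)) = Mul(Rational(-1, 2), Mul(2, E)) = Mul(-1, E))
z = 72 (z = Mul(12, 6) = 72)
Function('d')(D) = Add(72, Mul(-1, D))
Mul(Mul(Mul(-1, Add(3, 5)), Add(Mul(Function('d')(5), -2), 7)), 108) = Mul(Mul(Mul(-1, Add(3, 5)), Add(Mul(Add(72, Mul(-1, 5)), -2), 7)), 108) = Mul(Mul(Mul(-1, 8), Add(Mul(Add(72, -5), -2), 7)), 108) = Mul(Mul(-8, Add(Mul(67, -2), 7)), 108) = Mul(Mul(-8, Add(-134, 7)), 108) = Mul(Mul(-8, -127), 108) = Mul(1016, 108) = 109728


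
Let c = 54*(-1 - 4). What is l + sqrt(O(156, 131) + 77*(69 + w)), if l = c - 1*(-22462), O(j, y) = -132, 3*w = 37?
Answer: 22192 + 22*sqrt(114)/3 ≈ 22270.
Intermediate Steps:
w = 37/3 (w = (1/3)*37 = 37/3 ≈ 12.333)
c = -270 (c = 54*(-5) = -270)
l = 22192 (l = -270 - 1*(-22462) = -270 + 22462 = 22192)
l + sqrt(O(156, 131) + 77*(69 + w)) = 22192 + sqrt(-132 + 77*(69 + 37/3)) = 22192 + sqrt(-132 + 77*(244/3)) = 22192 + sqrt(-132 + 18788/3) = 22192 + sqrt(18392/3) = 22192 + 22*sqrt(114)/3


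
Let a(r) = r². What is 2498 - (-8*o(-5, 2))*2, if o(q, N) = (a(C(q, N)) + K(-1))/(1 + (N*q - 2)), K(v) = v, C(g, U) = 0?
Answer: 27494/11 ≈ 2499.5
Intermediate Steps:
o(q, N) = -1/(-1 + N*q) (o(q, N) = (0² - 1)/(1 + (N*q - 2)) = (0 - 1)/(1 + (-2 + N*q)) = -1/(-1 + N*q))
2498 - (-8*o(-5, 2))*2 = 2498 - (-(-8)/(-1 + 2*(-5)))*2 = 2498 - (-(-8)/(-1 - 10))*2 = 2498 - (-(-8)/(-11))*2 = 2498 - (-(-8)*(-1)/11)*2 = 2498 - (-8*1/11)*2 = 2498 - (-8)*2/11 = 2498 - 1*(-16/11) = 2498 + 16/11 = 27494/11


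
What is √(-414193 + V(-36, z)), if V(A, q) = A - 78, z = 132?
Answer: I*√414307 ≈ 643.67*I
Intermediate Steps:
V(A, q) = -78 + A
√(-414193 + V(-36, z)) = √(-414193 + (-78 - 36)) = √(-414193 - 114) = √(-414307) = I*√414307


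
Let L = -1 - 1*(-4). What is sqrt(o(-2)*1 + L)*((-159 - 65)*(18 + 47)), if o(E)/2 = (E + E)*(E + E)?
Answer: -14560*sqrt(35) ≈ -86138.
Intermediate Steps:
L = 3 (L = -1 + 4 = 3)
o(E) = 8*E**2 (o(E) = 2*((E + E)*(E + E)) = 2*((2*E)*(2*E)) = 2*(4*E**2) = 8*E**2)
sqrt(o(-2)*1 + L)*((-159 - 65)*(18 + 47)) = sqrt((8*(-2)**2)*1 + 3)*((-159 - 65)*(18 + 47)) = sqrt((8*4)*1 + 3)*(-224*65) = sqrt(32*1 + 3)*(-14560) = sqrt(32 + 3)*(-14560) = sqrt(35)*(-14560) = -14560*sqrt(35)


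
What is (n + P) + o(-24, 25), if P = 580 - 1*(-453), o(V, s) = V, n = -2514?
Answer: -1505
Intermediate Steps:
P = 1033 (P = 580 + 453 = 1033)
(n + P) + o(-24, 25) = (-2514 + 1033) - 24 = -1481 - 24 = -1505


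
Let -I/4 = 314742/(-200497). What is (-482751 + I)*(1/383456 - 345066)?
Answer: 12806873476676664698505/76881777632 ≈ 1.6658e+11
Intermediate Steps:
I = 1258968/200497 (I = -1258968/(-200497) = -1258968*(-1)/200497 = -4*(-314742/200497) = 1258968/200497 ≈ 6.2792)
(-482751 + I)*(1/383456 - 345066) = (-482751 + 1258968/200497)*(1/383456 - 345066) = -96788868279*(1/383456 - 345066)/200497 = -96788868279/200497*(-132317628095/383456) = 12806873476676664698505/76881777632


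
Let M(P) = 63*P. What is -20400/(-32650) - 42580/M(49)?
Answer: -26545244/2015811 ≈ -13.169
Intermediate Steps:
-20400/(-32650) - 42580/M(49) = -20400/(-32650) - 42580/(63*49) = -20400*(-1/32650) - 42580/3087 = 408/653 - 42580*1/3087 = 408/653 - 42580/3087 = -26545244/2015811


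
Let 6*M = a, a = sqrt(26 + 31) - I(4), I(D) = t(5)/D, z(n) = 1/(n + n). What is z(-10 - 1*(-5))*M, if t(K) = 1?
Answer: 1/240 - sqrt(57)/60 ≈ -0.12166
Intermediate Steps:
z(n) = 1/(2*n)
I(D) = 1/D
a = -1/4 + sqrt(57) (a = sqrt(26 + 31) - 1/4 = sqrt(57) - 1*1/4 = sqrt(57) - 1/4 = -1/4 + sqrt(57) ≈ 7.2998)
M = -1/24 + sqrt(57)/6 (M = (-1/4 + sqrt(57))/6 = -1/24 + sqrt(57)/6 ≈ 1.2166)
z(-10 - 1*(-5))*M = (1/(2*(-10 - 1*(-5))))*(-1/24 + sqrt(57)/6) = (1/(2*(-10 + 5)))*(-1/24 + sqrt(57)/6) = ((1/2)/(-5))*(-1/24 + sqrt(57)/6) = ((1/2)*(-1/5))*(-1/24 + sqrt(57)/6) = -(-1/24 + sqrt(57)/6)/10 = 1/240 - sqrt(57)/60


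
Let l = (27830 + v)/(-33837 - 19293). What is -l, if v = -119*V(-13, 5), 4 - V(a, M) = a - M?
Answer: 382/805 ≈ 0.47453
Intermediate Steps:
V(a, M) = 4 + M - a (V(a, M) = 4 - (a - M) = 4 + (M - a) = 4 + M - a)
v = -2618 (v = -119*(4 + 5 - 1*(-13)) = -119*(4 + 5 + 13) = -119*22 = -2618)
l = -382/805 (l = (27830 - 2618)/(-33837 - 19293) = 25212/(-53130) = 25212*(-1/53130) = -382/805 ≈ -0.47453)
-l = -1*(-382/805) = 382/805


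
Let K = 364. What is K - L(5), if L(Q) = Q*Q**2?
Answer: 239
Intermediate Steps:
L(Q) = Q**3
K - L(5) = 364 - 1*5**3 = 364 - 1*125 = 364 - 125 = 239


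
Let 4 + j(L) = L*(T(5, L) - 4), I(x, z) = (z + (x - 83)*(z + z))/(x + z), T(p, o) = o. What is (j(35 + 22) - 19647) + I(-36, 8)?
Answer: -115936/7 ≈ -16562.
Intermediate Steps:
I(x, z) = (z + 2*z*(-83 + x))/(x + z) (I(x, z) = (z + (-83 + x)*(2*z))/(x + z) = (z + 2*z*(-83 + x))/(x + z))
j(L) = -4 + L*(-4 + L) (j(L) = -4 + L*(L - 4) = -4 + L*(-4 + L))
(j(35 + 22) - 19647) + I(-36, 8) = ((-4 + (35 + 22)² - 4*(35 + 22)) - 19647) + 8*(-165 + 2*(-36))/(-36 + 8) = ((-4 + 57² - 4*57) - 19647) + 8*(-165 - 72)/(-28) = ((-4 + 3249 - 228) - 19647) + 8*(-1/28)*(-237) = (3017 - 19647) + 474/7 = -16630 + 474/7 = -115936/7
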